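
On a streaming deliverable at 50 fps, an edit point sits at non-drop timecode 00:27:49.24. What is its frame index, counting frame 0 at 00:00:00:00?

Total seconds to the label: (0 × 3600 + 27 × 60 + 49) = 1669.
Frame index = 1669 × 50 + 24 = 83474.

83474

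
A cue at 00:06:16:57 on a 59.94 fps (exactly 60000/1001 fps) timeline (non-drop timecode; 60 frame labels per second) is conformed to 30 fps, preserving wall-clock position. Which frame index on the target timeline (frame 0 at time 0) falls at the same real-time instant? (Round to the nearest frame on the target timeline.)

frame 11320

Source frame index: (0×3600 + 6×60 + 16) × 60 + 57 = 22617.
Real time: 22617 / (60000/1001) = 7546539/20000 s.
Target frame: (7546539/20000) × (30) = 22639617/2000 ≈ 11319.808 → 11320.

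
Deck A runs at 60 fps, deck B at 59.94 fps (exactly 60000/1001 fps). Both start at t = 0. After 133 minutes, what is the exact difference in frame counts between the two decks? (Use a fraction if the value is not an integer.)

68400/143 frames

133 min = 7980 s.
A emits 60 × 7980 = 478800 frames; B emits 60000/1001 × 7980 = 68400000/143.
Difference = 68400/143 frames (≈ 478.3217); B is behind A.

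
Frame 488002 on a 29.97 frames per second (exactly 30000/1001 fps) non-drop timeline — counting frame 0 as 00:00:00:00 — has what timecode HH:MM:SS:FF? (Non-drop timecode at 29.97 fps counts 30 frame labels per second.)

04:31:06:22

488002 ÷ 30 = 16266 full seconds, remainder 22 frames.
16266 s = 4 h 31 min 6 s.
Timecode: 04:31:06:22.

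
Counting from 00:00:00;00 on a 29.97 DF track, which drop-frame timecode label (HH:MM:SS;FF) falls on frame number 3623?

00:02:00;27

Each 10-minute DF block holds 10 × 60 × 30 − 9 × 2 = 17982 frames. 3623 ÷ 17982 → 0 full blocks, remainder 3623.
Within the partial block the first minute is 1800 frames and each further minute 1798, so 2 further minute boundaries passed. Total skipped labels = 18 × 0 + 2 × 2 = 4.
Non-drop label index = 3623 + 4 = 3627; at 30 labels/s that is 00:02:00:27, i.e. DF 00:02:00;27.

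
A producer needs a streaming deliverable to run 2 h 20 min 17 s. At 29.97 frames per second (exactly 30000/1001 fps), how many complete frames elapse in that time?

252257 frames

2 h 20 min 17 s = 8417 s.
Frames = 8417 × 30000/1001 = 252510000/1001 ≈ 252257.7423.
Complete frames: 252257.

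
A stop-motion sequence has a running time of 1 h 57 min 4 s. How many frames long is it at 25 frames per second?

1 h 57 min 4 s = 7024 s.
Frames = 7024 × 25 = 175600.

175600 frames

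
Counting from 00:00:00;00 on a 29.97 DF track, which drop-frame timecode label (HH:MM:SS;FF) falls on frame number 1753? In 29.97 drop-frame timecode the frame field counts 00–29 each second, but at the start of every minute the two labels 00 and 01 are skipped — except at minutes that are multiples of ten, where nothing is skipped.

00:00:58;13

Ten DF minutes hold 17982 frames, so frame 1753 lies in block 0 (frames 0–17981) with 1753 frames into that block.
The block's first minute is 1800 frames and the rest 1798 each; 1753 frames reaches minute 0, so 0 × 18 + 0 × 2 = 0 labels have been skipped so far.
Adding those back, label number 1753 + 0 = 1753 at 30 labels/s is 58 s + 13 f = 0 h 0 min 58 s frame 13, i.e. 00:00:58;13.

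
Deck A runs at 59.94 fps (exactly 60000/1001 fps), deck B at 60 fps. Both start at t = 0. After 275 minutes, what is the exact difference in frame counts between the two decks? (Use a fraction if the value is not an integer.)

90000/91 frames

275 min = 16500 s.
A emits 60000/1001 × 16500 = 90000000/91 frames; B emits 60 × 16500 = 990000.
Difference = 90000/91 frames (≈ 989.0110); B is ahead of A.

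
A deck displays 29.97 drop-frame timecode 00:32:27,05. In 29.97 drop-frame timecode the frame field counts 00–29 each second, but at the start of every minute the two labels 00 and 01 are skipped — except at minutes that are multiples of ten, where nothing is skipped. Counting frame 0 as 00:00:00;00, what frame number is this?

58357

Complete 10-minute blocks: 3, each 17982 frames → 53946.
Remaining 2 whole minutes in the current block: 1800 + 1 × 1798 = 3598 frames.
Within the current minute: 27 × 30 + 5 − 2 = 813 (labels ;00/;01 skipped at this minute). Total = 53946 + 3598 + 813 = 58357.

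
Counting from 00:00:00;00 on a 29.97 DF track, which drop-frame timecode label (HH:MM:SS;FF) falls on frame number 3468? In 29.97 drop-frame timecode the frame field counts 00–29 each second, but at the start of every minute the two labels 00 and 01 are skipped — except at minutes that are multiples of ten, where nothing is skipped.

Each 10-minute DF block holds 10 × 60 × 30 − 9 × 2 = 17982 frames. 3468 ÷ 17982 → 0 full blocks, remainder 3468.
Within the partial block the first minute is 1800 frames and each further minute 1798, so 1 further minute boundary passed. Total skipped labels = 18 × 0 + 2 × 1 = 2.
Non-drop label index = 3468 + 2 = 3470; at 30 labels/s that is 00:01:55:20, i.e. DF 00:01:55;20.

00:01:55;20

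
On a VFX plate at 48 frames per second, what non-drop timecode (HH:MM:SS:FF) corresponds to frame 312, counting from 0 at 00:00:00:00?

00:00:06:24

312 ÷ 48 = 6 full seconds, remainder 24 frames.
6 s = 0 h 0 min 6 s.
Timecode: 00:00:06:24.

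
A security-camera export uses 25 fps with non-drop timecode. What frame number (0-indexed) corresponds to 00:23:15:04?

Total seconds to the label: (0 × 3600 + 23 × 60 + 15) = 1395.
Frame index = 1395 × 25 + 4 = 34879.

frame 34879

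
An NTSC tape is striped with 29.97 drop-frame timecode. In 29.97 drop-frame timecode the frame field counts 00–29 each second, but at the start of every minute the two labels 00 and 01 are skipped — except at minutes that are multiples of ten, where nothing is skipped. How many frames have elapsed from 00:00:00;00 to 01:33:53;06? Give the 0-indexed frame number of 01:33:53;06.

Complete 10-minute blocks: 9, each 17982 frames → 161838.
Remaining 3 whole minutes in the current block: 1800 + 2 × 1798 = 5396 frames.
Within the current minute: 53 × 30 + 6 − 2 = 1594 (labels ;00/;01 skipped at this minute). Total = 161838 + 5396 + 1594 = 168828.

168828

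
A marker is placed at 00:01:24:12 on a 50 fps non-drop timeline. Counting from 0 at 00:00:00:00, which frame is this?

Total seconds to the label: (0 × 3600 + 1 × 60 + 24) = 84.
Frame index = 84 × 50 + 12 = 4212.

frame 4212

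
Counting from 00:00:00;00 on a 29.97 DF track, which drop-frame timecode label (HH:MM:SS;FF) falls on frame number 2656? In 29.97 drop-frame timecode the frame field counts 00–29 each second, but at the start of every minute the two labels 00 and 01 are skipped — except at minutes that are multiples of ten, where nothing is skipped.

Each 10-minute DF block holds 10 × 60 × 30 − 9 × 2 = 17982 frames. 2656 ÷ 17982 → 0 full blocks, remainder 2656.
Within the partial block the first minute is 1800 frames and each further minute 1798, so 1 further minute boundary passed. Total skipped labels = 18 × 0 + 2 × 1 = 2.
Non-drop label index = 2656 + 2 = 2658; at 30 labels/s that is 00:01:28:18, i.e. DF 00:01:28;18.

00:01:28;18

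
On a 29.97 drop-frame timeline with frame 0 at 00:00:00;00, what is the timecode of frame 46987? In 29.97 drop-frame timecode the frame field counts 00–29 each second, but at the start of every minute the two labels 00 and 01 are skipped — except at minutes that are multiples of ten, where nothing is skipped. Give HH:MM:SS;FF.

00:26:07;25

Each 10-minute DF block holds 10 × 60 × 30 − 9 × 2 = 17982 frames. 46987 ÷ 17982 → 2 full blocks, remainder 11023.
Within the partial block the first minute is 1800 frames and each further minute 1798, so 6 further minute boundaries passed. Total skipped labels = 18 × 2 + 2 × 6 = 48.
Non-drop label index = 46987 + 48 = 47035; at 30 labels/s that is 00:26:07:25, i.e. DF 00:26:07;25.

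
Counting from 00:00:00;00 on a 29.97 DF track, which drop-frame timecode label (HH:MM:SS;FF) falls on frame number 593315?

Each 10-minute DF block holds 10 × 60 × 30 − 9 × 2 = 17982 frames. 593315 ÷ 17982 → 32 full blocks, remainder 17891.
Within the partial block the first minute is 1800 frames and each further minute 1798, so 9 further minute boundaries passed. Total skipped labels = 18 × 32 + 2 × 9 = 594.
Non-drop label index = 593315 + 594 = 593909; at 30 labels/s that is 05:29:56:29, i.e. DF 05:29:56;29.

05:29:56;29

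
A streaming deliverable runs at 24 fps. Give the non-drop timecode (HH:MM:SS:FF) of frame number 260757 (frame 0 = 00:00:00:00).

03:01:04:21

260757 ÷ 24 = 10864 full seconds, remainder 21 frames.
10864 s = 3 h 1 min 4 s.
Timecode: 03:01:04:21.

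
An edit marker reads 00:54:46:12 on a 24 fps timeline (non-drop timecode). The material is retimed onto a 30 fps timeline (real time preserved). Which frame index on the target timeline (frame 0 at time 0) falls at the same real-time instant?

frame 98595

Source frame index: (0×3600 + 54×60 + 46) × 24 + 12 = 78876.
Real time: 78876 / (24) = 6573/2 s.
Target frame: (6573/2) × (30) = 98595.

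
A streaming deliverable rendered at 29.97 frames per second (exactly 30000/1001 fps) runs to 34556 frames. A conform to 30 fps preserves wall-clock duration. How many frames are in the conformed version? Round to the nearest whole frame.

34591 frames

Frames at target rate = 34556 × (30) / (30000/1001) = 8647639/250 ≈ 34590.556.
Nearest whole frame: 34591.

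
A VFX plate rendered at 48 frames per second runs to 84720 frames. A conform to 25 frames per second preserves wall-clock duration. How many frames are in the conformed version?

44125 frames

Target frames = source frames × (target rate / source rate) = 84720 × (25)/(48) = 84720 × 25/48 = 44125.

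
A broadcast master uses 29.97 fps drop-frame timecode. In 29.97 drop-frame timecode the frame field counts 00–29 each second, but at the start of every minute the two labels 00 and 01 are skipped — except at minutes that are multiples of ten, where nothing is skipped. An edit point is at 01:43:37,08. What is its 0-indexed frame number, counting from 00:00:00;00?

186332

Complete 10-minute blocks: 10, each 17982 frames → 179820.
Remaining 3 whole minutes in the current block: 1800 + 2 × 1798 = 5396 frames.
Within the current minute: 37 × 30 + 8 − 2 = 1116 (labels ;00/;01 skipped at this minute). Total = 179820 + 5396 + 1116 = 186332.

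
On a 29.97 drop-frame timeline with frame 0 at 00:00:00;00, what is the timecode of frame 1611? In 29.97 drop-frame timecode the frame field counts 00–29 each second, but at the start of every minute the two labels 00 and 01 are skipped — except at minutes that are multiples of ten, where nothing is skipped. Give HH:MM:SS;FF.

00:00:53;21

Ten DF minutes hold 17982 frames, so frame 1611 lies in block 0 (frames 0–17981) with 1611 frames into that block.
The block's first minute is 1800 frames and the rest 1798 each; 1611 frames reaches minute 0, so 0 × 18 + 0 × 2 = 0 labels have been skipped so far.
Adding those back, label number 1611 + 0 = 1611 at 30 labels/s is 53 s + 21 f = 0 h 0 min 53 s frame 21, i.e. 00:00:53;21.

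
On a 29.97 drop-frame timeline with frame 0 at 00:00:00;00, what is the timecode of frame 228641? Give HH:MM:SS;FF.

02:07:09;01

Each 10-minute DF block holds 10 × 60 × 30 − 9 × 2 = 17982 frames. 228641 ÷ 17982 → 12 full blocks, remainder 12857.
Within the partial block the first minute is 1800 frames and each further minute 1798, so 7 further minute boundaries passed. Total skipped labels = 18 × 12 + 2 × 7 = 230.
Non-drop label index = 228641 + 230 = 228871; at 30 labels/s that is 02:07:09:01, i.e. DF 02:07:09;01.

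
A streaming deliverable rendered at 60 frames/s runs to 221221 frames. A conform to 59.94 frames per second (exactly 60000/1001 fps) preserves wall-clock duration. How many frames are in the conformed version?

221000 frames

Target frames = source frames × (target rate / source rate) = 221221 × (60000/1001)/(60) = 221221 × 1000/1001 = 221000.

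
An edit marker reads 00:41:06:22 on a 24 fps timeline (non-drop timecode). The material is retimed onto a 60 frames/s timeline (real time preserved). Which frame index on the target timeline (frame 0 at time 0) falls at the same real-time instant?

frame 148015

Source frame index: (0×3600 + 41×60 + 6) × 24 + 22 = 59206.
Real time: 59206 / (24) = 29603/12 s.
Target frame: (29603/12) × (60) = 148015.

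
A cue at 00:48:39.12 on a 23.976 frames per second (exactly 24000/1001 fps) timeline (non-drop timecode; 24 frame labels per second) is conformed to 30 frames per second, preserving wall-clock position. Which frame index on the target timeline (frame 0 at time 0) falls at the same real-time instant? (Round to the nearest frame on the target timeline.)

Source frame index: (0×3600 + 48×60 + 39) × 24 + 12 = 70068.
Real time: 70068 / (24000/1001) = 5844839/2000 s.
Target frame: (5844839/2000) × (30) = 17534517/200 ≈ 87672.585 → 87673.

frame 87673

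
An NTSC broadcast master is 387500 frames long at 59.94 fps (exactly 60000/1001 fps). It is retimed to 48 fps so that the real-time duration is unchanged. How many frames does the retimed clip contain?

Target frames = source frames × (target rate / source rate) = 387500 × (48)/(60000/1001) = 387500 × 1001/1250 = 310310.

310310 frames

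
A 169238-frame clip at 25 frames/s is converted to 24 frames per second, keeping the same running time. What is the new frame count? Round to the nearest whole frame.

Frames at target rate = 169238 × (24) / (25) = 4061712/25 ≈ 162468.480.
Nearest whole frame: 162468.

162468 frames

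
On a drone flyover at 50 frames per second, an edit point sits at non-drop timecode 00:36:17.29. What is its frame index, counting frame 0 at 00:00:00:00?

frame 108879

Total seconds to the label: (0 × 3600 + 36 × 60 + 17) = 2177.
Frame index = 2177 × 50 + 29 = 108879.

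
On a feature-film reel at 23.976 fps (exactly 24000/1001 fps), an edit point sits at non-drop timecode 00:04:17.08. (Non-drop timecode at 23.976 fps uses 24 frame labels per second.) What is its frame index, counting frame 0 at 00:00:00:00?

Total seconds to the label: (0 × 3600 + 4 × 60 + 17) = 257.
Frame index = 257 × 24 + 8 = 6176.

frame 6176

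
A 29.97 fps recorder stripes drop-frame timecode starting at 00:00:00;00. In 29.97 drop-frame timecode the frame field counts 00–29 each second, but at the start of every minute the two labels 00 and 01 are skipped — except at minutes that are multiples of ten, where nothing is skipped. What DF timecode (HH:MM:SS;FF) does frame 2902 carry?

00:01:36;24

Ten DF minutes hold 17982 frames, so frame 2902 lies in block 0 (frames 0–17981) with 2902 frames into that block.
The block's first minute is 1800 frames and the rest 1798 each; 2902 frames reaches minute 1, so 0 × 18 + 1 × 2 = 2 labels have been skipped so far.
Adding those back, label number 2902 + 2 = 2904 at 30 labels/s is 96 s + 24 f = 0 h 1 min 36 s frame 24, i.e. 00:01:36;24.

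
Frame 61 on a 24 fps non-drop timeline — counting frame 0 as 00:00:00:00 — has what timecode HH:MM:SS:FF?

00:00:02:13

61 ÷ 24 = 2 full seconds, remainder 13 frames.
2 s = 0 h 0 min 2 s.
Timecode: 00:00:02:13.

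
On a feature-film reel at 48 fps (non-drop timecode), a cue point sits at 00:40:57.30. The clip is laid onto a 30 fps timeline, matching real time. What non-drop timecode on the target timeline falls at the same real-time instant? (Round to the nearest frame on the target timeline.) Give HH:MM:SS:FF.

Source frame index: (0×3600 + 40×60 + 57) × 48 + 30 = 117966.
Real time: 117966 / (48) = 19661/8 s.
Target frame: (19661/8) × (30) = 294915/4 ≈ 73728.750 → 73729.
At 30 labels/s: frame 73729 → 00:40:57:19.

00:40:57:19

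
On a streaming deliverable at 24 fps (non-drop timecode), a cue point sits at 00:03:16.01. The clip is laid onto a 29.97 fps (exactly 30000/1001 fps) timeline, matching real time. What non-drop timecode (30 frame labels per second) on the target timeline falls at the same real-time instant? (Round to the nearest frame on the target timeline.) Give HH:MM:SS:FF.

00:03:15:25

Source frame index: (0×3600 + 3×60 + 16) × 24 + 1 = 4705.
Real time: 4705 / (24) = 4705/24 s.
Target frame: (4705/24) × (30000/1001) = 5881250/1001 ≈ 5875.375 → 5875.
At 30 labels/s: frame 5875 → 00:03:15:25.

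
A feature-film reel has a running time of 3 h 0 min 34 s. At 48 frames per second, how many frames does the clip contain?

520032 frames

3 h 0 min 34 s = 10834 s.
Frames = 10834 × 48 = 520032.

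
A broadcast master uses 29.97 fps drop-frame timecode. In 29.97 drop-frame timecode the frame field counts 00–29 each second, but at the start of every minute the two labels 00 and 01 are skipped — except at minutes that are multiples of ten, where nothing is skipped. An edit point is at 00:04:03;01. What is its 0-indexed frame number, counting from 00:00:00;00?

Complete 10-minute blocks: 0, each 17982 frames → 0.
Remaining 4 whole minutes in the current block: 1800 + 3 × 1798 = 7194 frames.
Within the current minute: 3 × 30 + 1 − 2 = 89 (labels ;00/;01 skipped at this minute). Total = 0 + 7194 + 89 = 7283.

7283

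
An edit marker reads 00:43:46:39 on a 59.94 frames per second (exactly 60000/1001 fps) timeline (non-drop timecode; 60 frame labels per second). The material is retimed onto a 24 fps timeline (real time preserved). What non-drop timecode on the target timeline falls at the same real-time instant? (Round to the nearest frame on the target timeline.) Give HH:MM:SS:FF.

Source frame index: (0×3600 + 43×60 + 46) × 60 + 39 = 157599.
Real time: 157599 / (60000/1001) = 52585533/20000 s.
Target frame: (52585533/20000) × (24) = 157756599/2500 ≈ 63102.640 → 63103.
At 24 labels/s: frame 63103 → 00:43:49:07.

00:43:49:07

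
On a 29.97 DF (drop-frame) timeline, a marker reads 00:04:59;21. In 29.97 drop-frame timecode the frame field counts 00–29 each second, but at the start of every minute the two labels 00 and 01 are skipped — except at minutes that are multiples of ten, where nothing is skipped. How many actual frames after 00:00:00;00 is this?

8983

Complete 10-minute blocks: 0, each 17982 frames → 0.
Remaining 4 whole minutes in the current block: 1800 + 3 × 1798 = 7194 frames.
Within the current minute: 59 × 30 + 21 − 2 = 1789 (labels ;00/;01 skipped at this minute). Total = 0 + 7194 + 1789 = 8983.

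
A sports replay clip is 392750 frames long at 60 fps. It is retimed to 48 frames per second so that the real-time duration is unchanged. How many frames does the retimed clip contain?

314200 frames

Frames at target rate = 392750 × (48) / (60) = 314200.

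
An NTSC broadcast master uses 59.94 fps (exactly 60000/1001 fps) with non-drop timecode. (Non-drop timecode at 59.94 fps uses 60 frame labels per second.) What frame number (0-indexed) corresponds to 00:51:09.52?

Total seconds to the label: (0 × 3600 + 51 × 60 + 9) = 3069.
Frame index = 3069 × 60 + 52 = 184192.

184192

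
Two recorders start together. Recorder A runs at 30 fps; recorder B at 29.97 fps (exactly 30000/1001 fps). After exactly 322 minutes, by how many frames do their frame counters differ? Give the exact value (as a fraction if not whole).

322 min = 19320 s.
A emits 30 × 19320 = 579600 frames; B emits 30000/1001 × 19320 = 82800000/143.
Difference = 82800/143 frames (≈ 579.0210); B is behind A.

82800/143 frames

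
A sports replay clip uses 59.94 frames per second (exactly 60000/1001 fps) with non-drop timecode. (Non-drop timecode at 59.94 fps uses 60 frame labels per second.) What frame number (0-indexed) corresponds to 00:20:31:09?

Total seconds to the label: (0 × 3600 + 20 × 60 + 31) = 1231.
Frame index = 1231 × 60 + 9 = 73869.

73869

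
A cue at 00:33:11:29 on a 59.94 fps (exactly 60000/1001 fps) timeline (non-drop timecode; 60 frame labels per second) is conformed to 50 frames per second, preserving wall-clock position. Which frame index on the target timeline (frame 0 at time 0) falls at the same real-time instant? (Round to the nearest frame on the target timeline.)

frame 99674

Source frame index: (0×3600 + 33×60 + 11) × 60 + 29 = 119489.
Real time: 119489 / (60000/1001) = 119608489/60000 s.
Target frame: (119608489/60000) × (50) = 119608489/1200 ≈ 99673.741 → 99674.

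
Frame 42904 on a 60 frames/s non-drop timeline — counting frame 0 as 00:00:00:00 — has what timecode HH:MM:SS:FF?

00:11:55:04

42904 ÷ 60 = 715 full seconds, remainder 4 frames.
715 s = 0 h 11 min 55 s.
Timecode: 00:11:55:04.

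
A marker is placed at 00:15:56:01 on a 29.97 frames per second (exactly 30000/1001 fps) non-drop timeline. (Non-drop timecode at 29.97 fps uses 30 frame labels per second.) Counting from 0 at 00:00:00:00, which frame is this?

frame 28681

Total seconds to the label: (0 × 3600 + 15 × 60 + 56) = 956.
Frame index = 956 × 30 + 1 = 28681.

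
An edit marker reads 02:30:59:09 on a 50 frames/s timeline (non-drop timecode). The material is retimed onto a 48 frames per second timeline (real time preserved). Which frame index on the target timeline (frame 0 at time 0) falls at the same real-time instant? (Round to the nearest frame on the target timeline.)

frame 434841

Source frame index: (2×3600 + 30×60 + 59) × 50 + 9 = 452959.
Real time: 452959 / (50) = 452959/50 s.
Target frame: (452959/50) × (48) = 10871016/25 ≈ 434840.640 → 434841.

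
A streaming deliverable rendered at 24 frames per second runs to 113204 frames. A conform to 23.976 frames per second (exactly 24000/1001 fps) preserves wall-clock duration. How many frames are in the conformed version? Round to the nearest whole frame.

113091 frames

Frames at target rate = 113204 × (24000/1001) / (24) = 1244000/11 ≈ 113090.909.
Nearest whole frame: 113091.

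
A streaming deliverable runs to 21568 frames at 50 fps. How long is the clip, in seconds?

431.36 seconds

Running time = 21568 / (50) = 431.36 s.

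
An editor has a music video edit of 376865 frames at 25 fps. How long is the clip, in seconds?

15074.6 seconds

Running time = 376865 / (25) = 15074.6 s.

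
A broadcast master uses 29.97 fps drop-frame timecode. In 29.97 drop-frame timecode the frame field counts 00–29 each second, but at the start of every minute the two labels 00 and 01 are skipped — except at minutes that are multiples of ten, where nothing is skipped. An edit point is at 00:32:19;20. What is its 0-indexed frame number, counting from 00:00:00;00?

As if non-drop at 30 labels/s: (0 × 3600 + 32 × 60 + 19) × 30 + 20 = 58190.
Minute boundaries passed: 32; those not divisible by 10: 32 − 3 = 29; dropped labels = 2 × 29 = 58.
Actual frame index = 58190 − 58 = 58132.

58132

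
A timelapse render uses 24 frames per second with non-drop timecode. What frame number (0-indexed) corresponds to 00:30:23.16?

43768

Total seconds to the label: (0 × 3600 + 30 × 60 + 23) = 1823.
Frame index = 1823 × 24 + 16 = 43768.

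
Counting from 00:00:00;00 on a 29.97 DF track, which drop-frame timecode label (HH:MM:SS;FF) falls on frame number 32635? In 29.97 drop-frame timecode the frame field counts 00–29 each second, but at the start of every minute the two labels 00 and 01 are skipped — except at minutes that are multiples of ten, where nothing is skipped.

Ten DF minutes hold 17982 frames, so frame 32635 lies in block 1 (frames 17982–35963) with 14653 frames into that block.
The block's first minute is 1800 frames and the rest 1798 each; 14653 frames reaches minute 8, so 1 × 18 + 8 × 2 = 34 labels have been skipped so far.
Adding those back, label number 32635 + 34 = 32669 at 30 labels/s is 1088 s + 29 f = 0 h 18 min 8 s frame 29, i.e. 00:18:08;29.

00:18:08;29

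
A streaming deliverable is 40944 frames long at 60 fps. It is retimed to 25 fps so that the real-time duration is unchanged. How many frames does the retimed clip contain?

17060 frames

Target frames = source frames × (target rate / source rate) = 40944 × (25)/(60) = 40944 × 5/12 = 17060.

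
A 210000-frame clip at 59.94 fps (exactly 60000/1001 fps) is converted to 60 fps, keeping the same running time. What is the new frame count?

210210 frames

Target frames = source frames × (target rate / source rate) = 210000 × (60)/(60000/1001) = 210000 × 1001/1000 = 210210.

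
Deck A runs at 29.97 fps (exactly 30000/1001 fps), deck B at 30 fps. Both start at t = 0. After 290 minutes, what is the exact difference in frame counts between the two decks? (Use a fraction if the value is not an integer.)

290 min = 17400 s.
A emits 30000/1001 × 17400 = 522000000/1001 frames; B emits 30 × 17400 = 522000.
Difference = 522000/1001 frames (≈ 521.4785); B is ahead of A.

522000/1001 frames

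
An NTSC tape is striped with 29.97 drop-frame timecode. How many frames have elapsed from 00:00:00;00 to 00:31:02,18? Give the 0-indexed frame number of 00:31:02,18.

Complete 10-minute blocks: 3, each 17982 frames → 53946.
Remaining 1 whole minute in the current block: 1800 + 0 × 1798 = 1800 frames.
Within the current minute: 2 × 30 + 18 − 2 = 76 (labels ;00/;01 skipped at this minute). Total = 53946 + 1800 + 76 = 55822.

55822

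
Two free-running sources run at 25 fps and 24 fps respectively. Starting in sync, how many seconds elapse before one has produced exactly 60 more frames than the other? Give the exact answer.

60 seconds

The gap grows by |24 − 25| = 1 frame per second.
Time for a 60-frame gap: 60 ÷ (1) = 60 s.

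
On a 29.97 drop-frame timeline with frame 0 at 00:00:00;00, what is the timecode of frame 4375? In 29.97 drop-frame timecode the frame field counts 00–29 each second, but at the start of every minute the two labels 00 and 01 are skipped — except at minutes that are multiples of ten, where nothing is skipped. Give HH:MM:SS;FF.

Each 10-minute DF block holds 10 × 60 × 30 − 9 × 2 = 17982 frames. 4375 ÷ 17982 → 0 full blocks, remainder 4375.
Within the partial block the first minute is 1800 frames and each further minute 1798, so 2 further minute boundaries passed. Total skipped labels = 18 × 0 + 2 × 2 = 4.
Non-drop label index = 4375 + 4 = 4379; at 30 labels/s that is 00:02:25:29, i.e. DF 00:02:25;29.

00:02:25;29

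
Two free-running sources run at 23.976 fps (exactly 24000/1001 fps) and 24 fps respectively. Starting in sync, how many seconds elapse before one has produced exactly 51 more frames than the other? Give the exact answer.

The gap grows by |24 − 24000/1001| = 24/1001 frames per second.
Time for a 51-frame gap: 51 ÷ (24/1001) = 2127.125 s.

2127.125 seconds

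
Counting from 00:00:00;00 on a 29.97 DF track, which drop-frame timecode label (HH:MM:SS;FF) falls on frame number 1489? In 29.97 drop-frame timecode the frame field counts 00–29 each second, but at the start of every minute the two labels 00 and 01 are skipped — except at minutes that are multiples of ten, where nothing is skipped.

00:00:49;19

Each 10-minute DF block holds 10 × 60 × 30 − 9 × 2 = 17982 frames. 1489 ÷ 17982 → 0 full blocks, remainder 1489.
Within the partial block the first minute is 1800 frames and each further minute 1798, so 0 further minute boundaries passed. Total skipped labels = 18 × 0 + 2 × 0 = 0.
Non-drop label index = 1489 + 0 = 1489; at 30 labels/s that is 00:00:49:19, i.e. DF 00:00:49;19.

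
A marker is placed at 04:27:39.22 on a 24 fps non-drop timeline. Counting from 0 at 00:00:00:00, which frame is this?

385438

Total seconds to the label: (4 × 3600 + 27 × 60 + 39) = 16059.
Frame index = 16059 × 24 + 22 = 385438.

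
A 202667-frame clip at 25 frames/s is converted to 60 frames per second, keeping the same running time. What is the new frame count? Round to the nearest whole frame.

Frames at target rate = 202667 × (60) / (25) = 2432004/5 ≈ 486400.800.
Nearest whole frame: 486401.

486401 frames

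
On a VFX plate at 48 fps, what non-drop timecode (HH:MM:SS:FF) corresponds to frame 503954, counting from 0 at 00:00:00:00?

503954 ÷ 48 = 10499 full seconds, remainder 2 frames.
10499 s = 2 h 54 min 59 s.
Timecode: 02:54:59:02.

02:54:59:02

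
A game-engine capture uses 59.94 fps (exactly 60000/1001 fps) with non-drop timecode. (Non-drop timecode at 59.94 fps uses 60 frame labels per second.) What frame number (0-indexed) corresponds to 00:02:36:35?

9395

Total seconds to the label: (0 × 3600 + 2 × 60 + 36) = 156.
Frame index = 156 × 60 + 35 = 9395.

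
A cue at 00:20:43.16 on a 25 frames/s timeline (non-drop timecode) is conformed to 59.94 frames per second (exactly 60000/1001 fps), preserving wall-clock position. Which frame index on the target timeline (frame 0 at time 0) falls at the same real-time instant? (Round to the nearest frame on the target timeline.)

Source frame index: (0×3600 + 20×60 + 43) × 25 + 16 = 31091.
Real time: 31091 / (25) = 31091/25 s.
Target frame: (31091/25) × (60000/1001) = 74618400/1001 ≈ 74543.856 → 74544.

frame 74544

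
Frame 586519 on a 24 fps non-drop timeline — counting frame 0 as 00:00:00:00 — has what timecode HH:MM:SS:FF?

06:47:18:07

586519 ÷ 24 = 24438 full seconds, remainder 7 frames.
24438 s = 6 h 47 min 18 s.
Timecode: 06:47:18:07.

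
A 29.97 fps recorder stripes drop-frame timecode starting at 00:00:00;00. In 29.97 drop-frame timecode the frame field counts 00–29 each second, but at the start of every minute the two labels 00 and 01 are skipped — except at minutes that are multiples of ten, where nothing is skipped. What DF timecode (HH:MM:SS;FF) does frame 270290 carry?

Ten DF minutes hold 17982 frames, so frame 270290 lies in block 15 (frames 269730–287711) with 560 frames into that block.
The block's first minute is 1800 frames and the rest 1798 each; 560 frames reaches minute 0, so 15 × 18 + 0 × 2 = 270 labels have been skipped so far.
Adding those back, label number 270290 + 270 = 270560 at 30 labels/s is 9018 s + 20 f = 2 h 30 min 18 s frame 20, i.e. 02:30:18;20.

02:30:18;20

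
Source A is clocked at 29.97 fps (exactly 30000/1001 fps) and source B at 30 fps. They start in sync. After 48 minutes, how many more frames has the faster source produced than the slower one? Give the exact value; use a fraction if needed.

48 min = 2880 s.
A emits 30000/1001 × 2880 = 86400000/1001 frames; B emits 30 × 2880 = 86400.
Difference = 86400/1001 frames (≈ 86.3137); B is ahead of A.

86400/1001 frames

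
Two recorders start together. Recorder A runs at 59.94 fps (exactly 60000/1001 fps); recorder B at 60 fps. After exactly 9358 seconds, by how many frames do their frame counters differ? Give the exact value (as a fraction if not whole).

561480/1001 frames

A emits 60000/1001 × 9358 = 561480000/1001 frames; B emits 60 × 9358 = 561480.
Difference = 561480/1001 frames (≈ 560.9191); B is ahead of A.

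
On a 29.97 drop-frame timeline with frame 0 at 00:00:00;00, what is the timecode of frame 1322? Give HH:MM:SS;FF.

00:00:44;02

Each 10-minute DF block holds 10 × 60 × 30 − 9 × 2 = 17982 frames. 1322 ÷ 17982 → 0 full blocks, remainder 1322.
Within the partial block the first minute is 1800 frames and each further minute 1798, so 0 further minute boundaries passed. Total skipped labels = 18 × 0 + 2 × 0 = 0.
Non-drop label index = 1322 + 0 = 1322; at 30 labels/s that is 00:00:44:02, i.e. DF 00:00:44;02.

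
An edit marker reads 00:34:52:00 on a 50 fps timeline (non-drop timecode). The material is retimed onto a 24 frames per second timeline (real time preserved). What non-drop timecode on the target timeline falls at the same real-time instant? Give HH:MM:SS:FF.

00:34:52:00

Source frame index: (0×3600 + 34×60 + 52) × 50 + 0 = 104600.
Real time: 104600 / (50) = 2092 s.
Target frame: (2092) × (24) = 50208.
At 24 labels/s: frame 50208 → 00:34:52:00.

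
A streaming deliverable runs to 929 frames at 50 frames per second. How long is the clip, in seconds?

Running time = 929 / (50) = 18.58 s.

18.58 seconds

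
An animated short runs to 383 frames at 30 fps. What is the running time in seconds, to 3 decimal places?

Running time = 383 × 1/30 = 383/30 s ≈ 12.767 s.

12.767 seconds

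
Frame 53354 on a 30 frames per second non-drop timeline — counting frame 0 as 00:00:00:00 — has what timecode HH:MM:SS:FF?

00:29:38:14

53354 ÷ 30 = 1778 full seconds, remainder 14 frames.
1778 s = 0 h 29 min 38 s.
Timecode: 00:29:38:14.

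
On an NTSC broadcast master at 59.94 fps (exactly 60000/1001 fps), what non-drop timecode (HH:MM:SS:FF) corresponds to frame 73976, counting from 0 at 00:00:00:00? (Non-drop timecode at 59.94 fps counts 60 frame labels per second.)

73976 ÷ 60 = 1232 full seconds, remainder 56 frames.
1232 s = 0 h 20 min 32 s.
Timecode: 00:20:32:56.

00:20:32:56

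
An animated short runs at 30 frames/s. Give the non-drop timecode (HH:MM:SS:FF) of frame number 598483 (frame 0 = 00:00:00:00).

598483 ÷ 30 = 19949 full seconds, remainder 13 frames.
19949 s = 5 h 32 min 29 s.
Timecode: 05:32:29:13.

05:32:29:13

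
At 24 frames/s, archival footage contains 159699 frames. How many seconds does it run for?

Running time = 159699 / (24) = 6654.125 s.

6654.125 seconds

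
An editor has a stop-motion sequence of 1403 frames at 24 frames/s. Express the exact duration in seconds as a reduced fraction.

Running time = 1403 ÷ (24) = 1403 × 1/24 = 1403/24 s.

1403/24 seconds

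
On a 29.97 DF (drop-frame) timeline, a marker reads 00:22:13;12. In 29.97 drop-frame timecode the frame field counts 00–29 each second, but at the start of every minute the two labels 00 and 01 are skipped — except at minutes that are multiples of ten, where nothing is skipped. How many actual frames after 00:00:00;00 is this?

As if non-drop at 30 labels/s: (0 × 3600 + 22 × 60 + 13) × 30 + 12 = 40002.
Minute boundaries passed: 22; those not divisible by 10: 22 − 2 = 20; dropped labels = 2 × 20 = 40.
Actual frame index = 40002 − 40 = 39962.

39962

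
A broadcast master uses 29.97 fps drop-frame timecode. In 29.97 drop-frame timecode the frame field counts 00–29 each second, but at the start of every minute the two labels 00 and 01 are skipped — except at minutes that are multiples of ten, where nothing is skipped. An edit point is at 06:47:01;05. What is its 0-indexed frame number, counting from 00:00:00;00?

Complete 10-minute blocks: 40, each 17982 frames → 719280.
Remaining 7 whole minutes in the current block: 1800 + 6 × 1798 = 12588 frames.
Within the current minute: 1 × 30 + 5 − 2 = 33 (labels ;00/;01 skipped at this minute). Total = 719280 + 12588 + 33 = 731901.

731901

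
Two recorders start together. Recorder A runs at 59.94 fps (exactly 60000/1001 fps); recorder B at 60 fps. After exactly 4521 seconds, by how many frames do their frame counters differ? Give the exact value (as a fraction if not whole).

A emits 60000/1001 × 4521 = 24660000/91 frames; B emits 60 × 4521 = 271260.
Difference = 24660/91 frames (≈ 270.9890); B is ahead of A.

24660/91 frames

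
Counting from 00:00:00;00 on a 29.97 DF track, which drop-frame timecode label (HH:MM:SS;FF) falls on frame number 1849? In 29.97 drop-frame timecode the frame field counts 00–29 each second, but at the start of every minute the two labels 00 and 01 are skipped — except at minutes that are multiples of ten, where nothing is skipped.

00:01:01;21

Each 10-minute DF block holds 10 × 60 × 30 − 9 × 2 = 17982 frames. 1849 ÷ 17982 → 0 full blocks, remainder 1849.
Within the partial block the first minute is 1800 frames and each further minute 1798, so 1 further minute boundary passed. Total skipped labels = 18 × 0 + 2 × 1 = 2.
Non-drop label index = 1849 + 2 = 1851; at 30 labels/s that is 00:01:01:21, i.e. DF 00:01:01;21.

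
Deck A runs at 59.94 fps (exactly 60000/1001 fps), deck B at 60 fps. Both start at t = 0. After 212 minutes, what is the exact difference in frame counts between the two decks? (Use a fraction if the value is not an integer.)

212 min = 12720 s.
A emits 60000/1001 × 12720 = 763200000/1001 frames; B emits 60 × 12720 = 763200.
Difference = 763200/1001 frames (≈ 762.4376); B is ahead of A.

763200/1001 frames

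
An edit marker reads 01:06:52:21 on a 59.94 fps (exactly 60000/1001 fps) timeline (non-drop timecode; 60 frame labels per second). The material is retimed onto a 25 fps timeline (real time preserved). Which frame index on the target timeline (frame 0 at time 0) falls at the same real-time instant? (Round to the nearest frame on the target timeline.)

Source frame index: (1×3600 + 6×60 + 52) × 60 + 21 = 240741.
Real time: 240741 / (60000/1001) = 80327247/20000 s.
Target frame: (80327247/20000) × (25) = 80327247/800 ≈ 100409.059 → 100409.

frame 100409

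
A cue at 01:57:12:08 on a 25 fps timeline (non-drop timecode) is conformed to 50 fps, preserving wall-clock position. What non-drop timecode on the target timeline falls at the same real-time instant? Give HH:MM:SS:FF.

01:57:12:16

Source frame index: (1×3600 + 57×60 + 12) × 25 + 8 = 175808.
Real time: 175808 / (25) = 175808/25 s.
Target frame: (175808/25) × (50) = 351616.
At 50 labels/s: frame 351616 → 01:57:12:16.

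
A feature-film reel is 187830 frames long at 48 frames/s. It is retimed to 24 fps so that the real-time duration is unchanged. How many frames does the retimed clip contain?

93915 frames

Target frames = source frames × (target rate / source rate) = 187830 × (24)/(48) = 187830 × 1/2 = 93915.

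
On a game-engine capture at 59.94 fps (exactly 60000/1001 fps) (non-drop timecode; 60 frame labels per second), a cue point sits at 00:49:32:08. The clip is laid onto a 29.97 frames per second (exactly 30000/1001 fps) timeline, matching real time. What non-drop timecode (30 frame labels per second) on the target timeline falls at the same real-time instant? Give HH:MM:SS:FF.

00:49:32:04

Source frame index: (0×3600 + 49×60 + 32) × 60 + 8 = 178328.
Real time: 178328 / (60000/1001) = 22313291/7500 s.
Target frame: (22313291/7500) × (30000/1001) = 89164.
At 30 labels/s: frame 89164 → 00:49:32:04.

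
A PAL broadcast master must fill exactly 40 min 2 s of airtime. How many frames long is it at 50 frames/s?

120100 frames

40 min 2 s = 2402 s.
Frames = 2402 × 50 = 120100.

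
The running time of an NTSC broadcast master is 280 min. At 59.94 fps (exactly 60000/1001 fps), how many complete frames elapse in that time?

280 min = 16800 s.
Frames = 16800 × 60000/1001 = 144000000/143 ≈ 1006993.0070.
Complete frames: 1006993.

1006993 frames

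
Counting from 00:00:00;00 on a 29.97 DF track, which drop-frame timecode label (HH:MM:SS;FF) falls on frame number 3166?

Ten DF minutes hold 17982 frames, so frame 3166 lies in block 0 (frames 0–17981) with 3166 frames into that block.
The block's first minute is 1800 frames and the rest 1798 each; 3166 frames reaches minute 1, so 0 × 18 + 1 × 2 = 2 labels have been skipped so far.
Adding those back, label number 3166 + 2 = 3168 at 30 labels/s is 105 s + 18 f = 0 h 1 min 45 s frame 18, i.e. 00:01:45;18.

00:01:45;18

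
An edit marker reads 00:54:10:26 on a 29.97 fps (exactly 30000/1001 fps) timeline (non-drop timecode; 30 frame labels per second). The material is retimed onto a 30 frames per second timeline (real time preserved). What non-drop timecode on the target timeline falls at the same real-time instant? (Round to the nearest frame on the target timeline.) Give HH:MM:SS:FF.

Source frame index: (0×3600 + 54×60 + 10) × 30 + 26 = 97526.
Real time: 97526 / (30000/1001) = 48811763/15000 s.
Target frame: (48811763/15000) × (30) = 48811763/500 ≈ 97623.526 → 97624.
At 30 labels/s: frame 97624 → 00:54:14:04.

00:54:14:04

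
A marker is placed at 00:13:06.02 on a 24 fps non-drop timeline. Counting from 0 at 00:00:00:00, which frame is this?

Total seconds to the label: (0 × 3600 + 13 × 60 + 6) = 786.
Frame index = 786 × 24 + 2 = 18866.

frame 18866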